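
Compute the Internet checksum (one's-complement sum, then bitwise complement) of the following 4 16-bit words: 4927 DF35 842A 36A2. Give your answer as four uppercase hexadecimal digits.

One's-complement addition (fold any carry out of bit 15 back into bit 0):
  0x4927 + 0xDF35 = 0x1285C → wrap carry → 0x285D
  0x285D + 0x842A = 0x0AC87
  0xAC87 + 0x36A2 = 0x0E329
One's-complement sum = 0xE329.
Checksum = ~0xE329 & 0xFFFF = 0x1CD6.

1CD6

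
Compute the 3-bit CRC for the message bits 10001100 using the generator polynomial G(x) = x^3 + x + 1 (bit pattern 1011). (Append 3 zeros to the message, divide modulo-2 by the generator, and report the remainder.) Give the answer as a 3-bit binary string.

001

Append 3 zeros: 10001100000. Divide by 1011 (XOR where the leading bit is 1):
  pos 0: 1000 XOR 1011 = 0011
  pos 2: 1111 XOR 1011 = 0100
  pos 3: 1000 XOR 1011 = 0011
  pos 5: 1100 XOR 1011 = 0111
  pos 6: 1110 XOR 1011 = 0101
  pos 7: 1010 XOR 1011 = 0001
Remainder (last 3 bits) = 001. This is the CRC / FCS.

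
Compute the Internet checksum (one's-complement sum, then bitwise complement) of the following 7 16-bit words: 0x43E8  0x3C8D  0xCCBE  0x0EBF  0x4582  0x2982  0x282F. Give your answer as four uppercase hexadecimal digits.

One's-complement addition (fold any carry out of bit 15 back into bit 0):
  0x43E8 + 0x3C8D = 0x08075
  0x8075 + 0xCCBE = 0x14D33 → wrap carry → 0x4D34
  0x4D34 + 0x0EBF = 0x05BF3
  0x5BF3 + 0x4582 = 0x0A175
  0xA175 + 0x2982 = 0x0CAF7
  0xCAF7 + 0x282F = 0x0F326
One's-complement sum = 0xF326.
Checksum = ~0xF326 & 0xFFFF = 0x0CD9.

0CD9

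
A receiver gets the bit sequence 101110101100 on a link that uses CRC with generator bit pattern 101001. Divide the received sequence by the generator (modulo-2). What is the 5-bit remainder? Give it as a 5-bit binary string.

Modulo-2 division of 101110101100 by 101001:
  pos 0: 101110 XOR 101001 = 000111
  pos 3: 111101 XOR 101001 = 010100
  pos 4: 101001 XOR 101001 = 000000
Remainder = 00000 (zero — the frame passes the CRC check).

00000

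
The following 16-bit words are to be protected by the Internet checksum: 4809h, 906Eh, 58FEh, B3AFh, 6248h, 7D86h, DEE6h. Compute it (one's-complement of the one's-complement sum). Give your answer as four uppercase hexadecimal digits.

One's-complement addition (fold any carry out of bit 15 back into bit 0):
  0x4809 + 0x906E = 0x0D877
  0xD877 + 0x58FE = 0x13175 → wrap carry → 0x3176
  0x3176 + 0xB3AF = 0x0E525
  0xE525 + 0x6248 = 0x1476D → wrap carry → 0x476E
  0x476E + 0x7D86 = 0x0C4F4
  0xC4F4 + 0xDEE6 = 0x1A3DA → wrap carry → 0xA3DB
One's-complement sum = 0xA3DB.
Checksum = ~0xA3DB & 0xFFFF = 0x5C24.

5C24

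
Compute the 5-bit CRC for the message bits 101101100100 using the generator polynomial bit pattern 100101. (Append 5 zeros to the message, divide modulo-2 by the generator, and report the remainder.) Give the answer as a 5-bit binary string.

Append 5 zeros: 10110110010000000. Divide by 100101 (XOR where the leading bit is 1):
  pos 0: 101101 XOR 100101 = 001000
  pos 2: 100010 XOR 100101 = 000111
  pos 5: 111010 XOR 100101 = 011111
  pos 6: 111110 XOR 100101 = 011011
  pos 7: 110110 XOR 100101 = 010011
  pos 8: 100110 XOR 100101 = 000011
Remainder (last 5 bits) = 11000. This is the CRC / FCS.

11000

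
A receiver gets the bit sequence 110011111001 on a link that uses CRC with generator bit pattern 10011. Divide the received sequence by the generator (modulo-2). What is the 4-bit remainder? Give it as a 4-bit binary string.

0010

Modulo-2 division of 110011111001 by 10011:
  pos 0: 11001 XOR 10011 = 01010
  pos 1: 10101 XOR 10011 = 00110
  pos 3: 11011 XOR 10011 = 01000
  pos 4: 10001 XOR 10011 = 00010
  pos 7: 10001 XOR 10011 = 00010
Remainder = 0010 (nonzero — an error is detected).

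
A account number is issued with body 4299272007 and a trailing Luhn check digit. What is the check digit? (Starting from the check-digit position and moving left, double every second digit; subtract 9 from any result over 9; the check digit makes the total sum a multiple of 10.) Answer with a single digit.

0

Partial digits right→left: 7 0 0 2 7 2 9 9 2 4
Double every second digit counting from the check-digit position (so the 1st, 3rd, 5th, ... of the partial from the right).
  doubled (with −9 where >9): 5 0 5 9 4 → sum 23
  kept as-is: 0 2 2 9 4 → sum 17
Total = 23 + 17 = 40.
Check digit = (10 − (40 mod 10)) mod 10 = 0.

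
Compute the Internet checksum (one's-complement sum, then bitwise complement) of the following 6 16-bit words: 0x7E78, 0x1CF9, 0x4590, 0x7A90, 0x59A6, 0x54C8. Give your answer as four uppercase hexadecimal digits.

F5FE

One's-complement addition (fold any carry out of bit 15 back into bit 0):
  0x7E78 + 0x1CF9 = 0x09B71
  0x9B71 + 0x4590 = 0x0E101
  0xE101 + 0x7A90 = 0x15B91 → wrap carry → 0x5B92
  0x5B92 + 0x59A6 = 0x0B538
  0xB538 + 0x54C8 = 0x10A00 → wrap carry → 0x0A01
One's-complement sum = 0x0A01.
Checksum = ~0x0A01 & 0xFFFF = 0xF5FE.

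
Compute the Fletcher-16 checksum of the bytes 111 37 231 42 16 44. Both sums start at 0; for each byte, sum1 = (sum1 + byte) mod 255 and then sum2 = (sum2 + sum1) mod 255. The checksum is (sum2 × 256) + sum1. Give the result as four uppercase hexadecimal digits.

C0E2

Running sums (mod 255):
  after byte 0 (111): sum1=111, sum2=111
  after byte 1 (37): sum1=148, sum2=4
  after byte 2 (231): sum1=124, sum2=128
  after byte 3 (42): sum1=166, sum2=39
  after byte 4 (16): sum1=182, sum2=221
  after byte 5 (44): sum1=226, sum2=192
Checksum = sum2·256 + sum1 = 192·256 + 226 = 49378 = 0xC0E2.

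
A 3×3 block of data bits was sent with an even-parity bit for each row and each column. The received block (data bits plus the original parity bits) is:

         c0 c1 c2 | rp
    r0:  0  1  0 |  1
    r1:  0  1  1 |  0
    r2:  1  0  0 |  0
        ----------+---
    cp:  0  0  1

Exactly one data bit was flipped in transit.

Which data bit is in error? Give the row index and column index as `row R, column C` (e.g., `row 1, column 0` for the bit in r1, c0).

row 2, column 0

Recompute each row's even parity and compare to rp:
  r0: data parity 1, sent rp 1 → ok
  r1: data parity 0, sent rp 0 → ok
  r2: data parity 1, sent rp 0 → mismatch
Recompute each column's even parity and compare to cp:
  c0: data parity 1, sent cp 0 → mismatch
  c1: data parity 0, sent cp 0 → ok
  c2: data parity 1, sent cp 1 → ok
Exactly one row (r2) and one column (c0) fail → the flipped bit is at their intersection.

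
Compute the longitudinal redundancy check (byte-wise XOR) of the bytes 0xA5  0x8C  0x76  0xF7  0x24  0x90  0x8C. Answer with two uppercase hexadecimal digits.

90

XOR the bytes together:
  start with 0xA5
  0xA5 ⊕ 0x8C = 0x29
  0x29 ⊕ 0x76 = 0x5F
  0x5F ⊕ 0xF7 = 0xA8
  0xA8 ⊕ 0x24 = 0x8C
  0x8C ⊕ 0x90 = 0x1C
  0x1C ⊕ 0x8C = 0x90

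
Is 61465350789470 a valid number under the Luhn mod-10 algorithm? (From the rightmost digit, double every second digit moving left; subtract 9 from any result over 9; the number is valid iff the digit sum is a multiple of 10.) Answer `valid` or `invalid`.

invalid

From the right, keep odd positions and double even positions (subtract 9 from any doubled value over 9):
  doubled (positions 2,4,...): 5 9 5 1 1 8 3 → sum 32
  kept (positions 1,3,...): 0 4 8 0 3 6 1 → sum 22
Total = 54.
54 mod 10 = 4, so the number is invalid.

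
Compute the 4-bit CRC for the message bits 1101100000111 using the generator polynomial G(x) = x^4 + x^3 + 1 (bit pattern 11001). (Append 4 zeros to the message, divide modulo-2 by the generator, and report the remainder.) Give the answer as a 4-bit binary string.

Append 4 zeros: 11011000001110000. Divide by 11001 (XOR where the leading bit is 1):
  pos 0: 11011 XOR 11001 = 00010
  pos 3: 10000 XOR 11001 = 01001
  pos 4: 10010 XOR 11001 = 01011
  pos 5: 10110 XOR 11001 = 01111
  pos 6: 11111 XOR 11001 = 00110
  pos 8: 11011 XOR 11001 = 00010
  pos 11: 10000 XOR 11001 = 01001
  pos 12: 10010 XOR 11001 = 01011
Remainder (last 4 bits) = 1011. This is the CRC / FCS.

1011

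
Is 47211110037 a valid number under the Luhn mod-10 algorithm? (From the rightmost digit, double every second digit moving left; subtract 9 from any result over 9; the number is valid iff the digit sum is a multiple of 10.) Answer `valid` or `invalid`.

From the right, keep odd positions and double even positions (subtract 9 from any doubled value over 9):
  doubled (positions 2,4,...): 6 0 2 2 5 → sum 15
  kept (positions 1,3,...): 7 0 1 1 2 4 → sum 15
Total = 30.
30 mod 10 = 0, so the number is valid.

valid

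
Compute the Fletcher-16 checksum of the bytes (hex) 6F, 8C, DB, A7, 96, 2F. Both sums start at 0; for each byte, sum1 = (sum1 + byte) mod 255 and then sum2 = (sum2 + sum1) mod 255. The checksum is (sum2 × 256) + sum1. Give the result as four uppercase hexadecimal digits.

1E45

Running sums (mod 255):
  after byte 0 (6F): sum1=111, sum2=111
  after byte 1 (8C): sum1=251, sum2=107
  after byte 2 (DB): sum1=215, sum2=67
  after byte 3 (A7): sum1=127, sum2=194
  after byte 4 (96): sum1=22, sum2=216
  after byte 5 (2F): sum1=69, sum2=30
Checksum = sum2·256 + sum1 = 30·256 + 69 = 7749 = 0x1E45.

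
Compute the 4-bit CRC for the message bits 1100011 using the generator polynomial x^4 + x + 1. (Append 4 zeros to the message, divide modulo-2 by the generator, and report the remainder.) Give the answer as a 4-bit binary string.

Append 4 zeros: 11000110000. Divide by 10011 (XOR where the leading bit is 1):
  pos 0: 11000 XOR 10011 = 01011
  pos 1: 10111 XOR 10011 = 00100
  pos 3: 10010 XOR 10011 = 00001
Remainder (last 4 bits) = 1000. This is the CRC / FCS.

1000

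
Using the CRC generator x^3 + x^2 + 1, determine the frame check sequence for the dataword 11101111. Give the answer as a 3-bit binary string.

100

Append 3 zeros: 11101111000. Divide by 1101 (XOR where the leading bit is 1):
  pos 0: 1110 XOR 1101 = 0011
  pos 2: 1111 XOR 1101 = 0010
  pos 4: 1011 XOR 1101 = 0110
  pos 5: 1100 XOR 1101 = 0001
Remainder (last 3 bits) = 100. This is the CRC / FCS.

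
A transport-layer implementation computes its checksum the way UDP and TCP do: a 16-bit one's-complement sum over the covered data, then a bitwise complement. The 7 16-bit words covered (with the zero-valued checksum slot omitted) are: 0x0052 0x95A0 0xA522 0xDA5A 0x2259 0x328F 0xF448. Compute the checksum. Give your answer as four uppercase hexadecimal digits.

A15E

One's-complement addition (fold any carry out of bit 15 back into bit 0):
  0x0052 + 0x95A0 = 0x095F2
  0x95F2 + 0xA522 = 0x13B14 → wrap carry → 0x3B15
  0x3B15 + 0xDA5A = 0x1156F → wrap carry → 0x1570
  0x1570 + 0x2259 = 0x037C9
  0x37C9 + 0x328F = 0x06A58
  0x6A58 + 0xF448 = 0x15EA0 → wrap carry → 0x5EA1
One's-complement sum = 0x5EA1.
Checksum = ~0x5EA1 & 0xFFFF = 0xA15E.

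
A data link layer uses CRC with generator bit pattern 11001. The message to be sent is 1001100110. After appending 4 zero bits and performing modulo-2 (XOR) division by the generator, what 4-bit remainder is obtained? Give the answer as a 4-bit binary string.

1101

Append 4 zeros: 10011001100000. Divide by 11001 (XOR where the leading bit is 1):
  pos 0: 10011 XOR 11001 = 01010
  pos 1: 10100 XOR 11001 = 01101
  pos 2: 11010 XOR 11001 = 00011
  pos 5: 11110 XOR 11001 = 00111
  pos 7: 11100 XOR 11001 = 00101
  pos 9: 10100 XOR 11001 = 01101
Remainder (last 4 bits) = 1101. This is the CRC / FCS.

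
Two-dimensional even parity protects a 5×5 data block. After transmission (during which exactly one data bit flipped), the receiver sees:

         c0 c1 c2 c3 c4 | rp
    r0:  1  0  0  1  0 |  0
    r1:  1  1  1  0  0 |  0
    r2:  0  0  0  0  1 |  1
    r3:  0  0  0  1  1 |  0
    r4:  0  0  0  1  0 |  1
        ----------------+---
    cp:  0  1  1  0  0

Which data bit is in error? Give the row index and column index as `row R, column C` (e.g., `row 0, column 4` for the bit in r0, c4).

row 1, column 3

Recompute each row's even parity and compare to rp:
  r0: data parity 0, sent rp 0 → ok
  r1: data parity 1, sent rp 0 → mismatch
  r2: data parity 1, sent rp 1 → ok
  r3: data parity 0, sent rp 0 → ok
  r4: data parity 1, sent rp 1 → ok
Recompute each column's even parity and compare to cp:
  c0: data parity 0, sent cp 0 → ok
  c1: data parity 1, sent cp 1 → ok
  c2: data parity 1, sent cp 1 → ok
  c3: data parity 1, sent cp 0 → mismatch
  c4: data parity 0, sent cp 0 → ok
Exactly one row (r1) and one column (c3) fail → the flipped bit is at their intersection.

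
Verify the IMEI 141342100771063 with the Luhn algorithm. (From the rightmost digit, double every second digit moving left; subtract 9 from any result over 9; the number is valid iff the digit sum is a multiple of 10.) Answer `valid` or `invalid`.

invalid

From the right, keep odd positions and double even positions (subtract 9 from any doubled value over 9):
  doubled (positions 2,4,...): 3 2 5 0 4 6 8 → sum 28
  kept (positions 1,3,...): 3 0 7 0 1 4 1 1 → sum 17
Total = 45.
45 mod 10 = 5, so the number is invalid.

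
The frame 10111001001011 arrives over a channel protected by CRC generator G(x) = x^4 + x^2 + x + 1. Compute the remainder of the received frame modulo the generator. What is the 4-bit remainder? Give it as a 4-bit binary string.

0000

Modulo-2 division of 10111001001011 by 10111:
  pos 0: 10111 XOR 10111 = 00000
  pos 7: 10010 XOR 10111 = 00101
  pos 9: 10111 XOR 10111 = 00000
Remainder = 0000 (zero — the frame passes the CRC check).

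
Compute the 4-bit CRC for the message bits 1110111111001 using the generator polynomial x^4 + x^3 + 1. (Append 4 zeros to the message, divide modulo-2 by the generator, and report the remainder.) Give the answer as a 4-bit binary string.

Append 4 zeros: 11101111110010000. Divide by 11001 (XOR where the leading bit is 1):
  pos 0: 11101 XOR 11001 = 00100
  pos 2: 10011 XOR 11001 = 01010
  pos 3: 10101 XOR 11001 = 01100
  pos 4: 11001 XOR 11001 = 00000
  pos 9: 10010 XOR 11001 = 01011
  pos 10: 10110 XOR 11001 = 01111
  pos 11: 11110 XOR 11001 = 00111
Remainder (last 4 bits) = 1110. This is the CRC / FCS.

1110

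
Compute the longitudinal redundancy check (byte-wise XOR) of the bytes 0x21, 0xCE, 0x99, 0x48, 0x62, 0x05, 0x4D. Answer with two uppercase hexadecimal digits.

XOR the bytes together:
  start with 0x21
  0x21 ⊕ 0xCE = 0xEF
  0xEF ⊕ 0x99 = 0x76
  0x76 ⊕ 0x48 = 0x3E
  0x3E ⊕ 0x62 = 0x5C
  0x5C ⊕ 0x05 = 0x59
  0x59 ⊕ 0x4D = 0x14

14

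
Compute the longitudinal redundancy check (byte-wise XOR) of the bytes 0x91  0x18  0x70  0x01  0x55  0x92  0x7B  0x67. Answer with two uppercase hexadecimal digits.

23

XOR the bytes together:
  start with 0x91
  0x91 ⊕ 0x18 = 0x89
  0x89 ⊕ 0x70 = 0xF9
  0xF9 ⊕ 0x01 = 0xF8
  0xF8 ⊕ 0x55 = 0xAD
  0xAD ⊕ 0x92 = 0x3F
  0x3F ⊕ 0x7B = 0x44
  0x44 ⊕ 0x67 = 0x23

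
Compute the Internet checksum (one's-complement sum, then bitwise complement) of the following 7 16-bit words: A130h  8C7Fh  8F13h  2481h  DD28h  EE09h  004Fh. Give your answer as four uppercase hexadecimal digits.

5339

One's-complement addition (fold any carry out of bit 15 back into bit 0):
  0xA130 + 0x8C7F = 0x12DAF → wrap carry → 0x2DB0
  0x2DB0 + 0x8F13 = 0x0BCC3
  0xBCC3 + 0x2481 = 0x0E144
  0xE144 + 0xDD28 = 0x1BE6C → wrap carry → 0xBE6D
  0xBE6D + 0xEE09 = 0x1AC76 → wrap carry → 0xAC77
  0xAC77 + 0x004F = 0x0ACC6
One's-complement sum = 0xACC6.
Checksum = ~0xACC6 & 0xFFFF = 0x5339.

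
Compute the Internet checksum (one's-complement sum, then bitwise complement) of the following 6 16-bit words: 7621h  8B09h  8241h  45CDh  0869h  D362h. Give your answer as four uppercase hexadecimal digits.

One's-complement addition (fold any carry out of bit 15 back into bit 0):
  0x7621 + 0x8B09 = 0x1012A → wrap carry → 0x012B
  0x012B + 0x8241 = 0x0836C
  0x836C + 0x45CD = 0x0C939
  0xC939 + 0x0869 = 0x0D1A2
  0xD1A2 + 0xD362 = 0x1A504 → wrap carry → 0xA505
One's-complement sum = 0xA505.
Checksum = ~0xA505 & 0xFFFF = 0x5AFA.

5AFA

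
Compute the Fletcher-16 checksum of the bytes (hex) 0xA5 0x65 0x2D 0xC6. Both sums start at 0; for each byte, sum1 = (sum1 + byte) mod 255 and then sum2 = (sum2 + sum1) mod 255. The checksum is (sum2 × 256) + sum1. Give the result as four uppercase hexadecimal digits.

E7FE

Running sums (mod 255):
  after byte 0 (0xA5): sum1=165, sum2=165
  after byte 1 (0x65): sum1=11, sum2=176
  after byte 2 (0x2D): sum1=56, sum2=232
  after byte 3 (0xC6): sum1=254, sum2=231
Checksum = sum2·256 + sum1 = 231·256 + 254 = 59390 = 0xE7FE.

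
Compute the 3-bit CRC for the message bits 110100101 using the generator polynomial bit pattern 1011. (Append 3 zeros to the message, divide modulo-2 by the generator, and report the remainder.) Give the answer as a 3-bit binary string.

011

Append 3 zeros: 110100101000. Divide by 1011 (XOR where the leading bit is 1):
  pos 0: 1101 XOR 1011 = 0110
  pos 1: 1100 XOR 1011 = 0111
  pos 2: 1110 XOR 1011 = 0101
  pos 3: 1011 XOR 1011 = 0000
  pos 8: 1000 XOR 1011 = 0011
Remainder (last 3 bits) = 011. This is the CRC / FCS.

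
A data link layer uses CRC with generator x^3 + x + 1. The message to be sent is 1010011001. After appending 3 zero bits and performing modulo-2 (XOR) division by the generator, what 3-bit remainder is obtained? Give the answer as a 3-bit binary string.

011

Append 3 zeros: 1010011001000. Divide by 1011 (XOR where the leading bit is 1):
  pos 0: 1010 XOR 1011 = 0001
  pos 3: 1011 XOR 1011 = 0000
  pos 9: 1000 XOR 1011 = 0011
Remainder (last 3 bits) = 011. This is the CRC / FCS.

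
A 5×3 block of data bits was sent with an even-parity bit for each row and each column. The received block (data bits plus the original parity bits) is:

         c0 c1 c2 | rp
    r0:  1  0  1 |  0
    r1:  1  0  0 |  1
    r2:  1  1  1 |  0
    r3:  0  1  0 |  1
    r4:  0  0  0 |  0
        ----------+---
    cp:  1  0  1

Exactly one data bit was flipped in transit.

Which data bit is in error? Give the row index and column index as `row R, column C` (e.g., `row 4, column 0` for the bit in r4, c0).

row 2, column 2

Recompute each row's even parity and compare to rp:
  r0: data parity 0, sent rp 0 → ok
  r1: data parity 1, sent rp 1 → ok
  r2: data parity 1, sent rp 0 → mismatch
  r3: data parity 1, sent rp 1 → ok
  r4: data parity 0, sent rp 0 → ok
Recompute each column's even parity and compare to cp:
  c0: data parity 1, sent cp 1 → ok
  c1: data parity 0, sent cp 0 → ok
  c2: data parity 0, sent cp 1 → mismatch
Exactly one row (r2) and one column (c2) fail → the flipped bit is at their intersection.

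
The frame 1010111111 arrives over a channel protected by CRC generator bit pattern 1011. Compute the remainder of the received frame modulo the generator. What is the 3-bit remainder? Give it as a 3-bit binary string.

Modulo-2 division of 1010111111 by 1011:
  pos 0: 1010 XOR 1011 = 0001
  pos 3: 1111 XOR 1011 = 0100
  pos 4: 1001 XOR 1011 = 0010
  pos 6: 1011 XOR 1011 = 0000
Remainder = 000 (zero — the frame passes the CRC check).

000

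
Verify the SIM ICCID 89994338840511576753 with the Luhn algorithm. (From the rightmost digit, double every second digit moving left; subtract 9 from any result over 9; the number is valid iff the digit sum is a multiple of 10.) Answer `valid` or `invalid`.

valid

From the right, keep odd positions and double even positions (subtract 9 from any doubled value over 9):
  doubled (positions 2,4,...): 1 3 1 2 0 7 6 8 9 7 → sum 44
  kept (positions 1,3,...): 3 7 7 1 5 4 8 3 9 9 → sum 56
Total = 100.
100 mod 10 = 0, so the number is valid.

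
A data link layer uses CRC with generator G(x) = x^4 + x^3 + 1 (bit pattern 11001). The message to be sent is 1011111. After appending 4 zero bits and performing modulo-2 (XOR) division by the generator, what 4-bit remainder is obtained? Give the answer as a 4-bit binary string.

1110

Append 4 zeros: 10111110000. Divide by 11001 (XOR where the leading bit is 1):
  pos 0: 10111 XOR 11001 = 01110
  pos 1: 11101 XOR 11001 = 00100
  pos 3: 10010 XOR 11001 = 01011
  pos 4: 10110 XOR 11001 = 01111
  pos 5: 11110 XOR 11001 = 00111
Remainder (last 4 bits) = 1110. This is the CRC / FCS.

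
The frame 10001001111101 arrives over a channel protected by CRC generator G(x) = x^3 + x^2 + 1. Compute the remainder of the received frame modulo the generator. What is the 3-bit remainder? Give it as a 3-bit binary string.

Modulo-2 division of 10001001111101 by 1101:
  pos 0: 1000 XOR 1101 = 0101
  pos 1: 1011 XOR 1101 = 0110
  pos 2: 1100 XOR 1101 = 0001
  pos 5: 1011 XOR 1101 = 0110
  pos 6: 1101 XOR 1101 = 0000
  pos 10: 1101 XOR 1101 = 0000
Remainder = 000 (zero — the frame passes the CRC check).

000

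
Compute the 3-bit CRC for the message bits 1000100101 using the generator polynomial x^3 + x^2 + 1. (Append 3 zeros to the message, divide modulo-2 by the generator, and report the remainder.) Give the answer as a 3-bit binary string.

Append 3 zeros: 1000100101000. Divide by 1101 (XOR where the leading bit is 1):
  pos 0: 1000 XOR 1101 = 0101
  pos 1: 1011 XOR 1101 = 0110
  pos 2: 1100 XOR 1101 = 0001
  pos 5: 1010 XOR 1101 = 0111
  pos 6: 1111 XOR 1101 = 0010
  pos 8: 1000 XOR 1101 = 0101
  pos 9: 1010 XOR 1101 = 0111
Remainder (last 3 bits) = 111. This is the CRC / FCS.

111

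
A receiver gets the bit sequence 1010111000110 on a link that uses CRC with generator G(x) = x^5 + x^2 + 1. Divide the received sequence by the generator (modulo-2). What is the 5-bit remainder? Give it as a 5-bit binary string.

01010

Modulo-2 division of 1010111000110 by 100101:
  pos 0: 101011 XOR 100101 = 001110
  pos 2: 111010 XOR 100101 = 011111
  pos 3: 111110 XOR 100101 = 011011
  pos 4: 110110 XOR 100101 = 010011
  pos 5: 100111 XOR 100101 = 000010
Remainder = 01010 (nonzero — an error is detected).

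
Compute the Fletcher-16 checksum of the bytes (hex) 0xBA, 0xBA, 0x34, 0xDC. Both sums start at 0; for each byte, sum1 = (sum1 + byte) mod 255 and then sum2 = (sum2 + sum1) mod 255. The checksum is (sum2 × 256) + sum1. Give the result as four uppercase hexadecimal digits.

Running sums (mod 255):
  after byte 0 (0xBA): sum1=186, sum2=186
  after byte 1 (0xBA): sum1=117, sum2=48
  after byte 2 (0x34): sum1=169, sum2=217
  after byte 3 (0xDC): sum1=134, sum2=96
Checksum = sum2·256 + sum1 = 96·256 + 134 = 24710 = 0x6086.

6086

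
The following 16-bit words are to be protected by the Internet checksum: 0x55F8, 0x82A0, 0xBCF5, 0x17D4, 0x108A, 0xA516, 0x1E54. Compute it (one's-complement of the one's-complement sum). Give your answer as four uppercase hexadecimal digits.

One's-complement addition (fold any carry out of bit 15 back into bit 0):
  0x55F8 + 0x82A0 = 0x0D898
  0xD898 + 0xBCF5 = 0x1958D → wrap carry → 0x958E
  0x958E + 0x17D4 = 0x0AD62
  0xAD62 + 0x108A = 0x0BDEC
  0xBDEC + 0xA516 = 0x16302 → wrap carry → 0x6303
  0x6303 + 0x1E54 = 0x08157
One's-complement sum = 0x8157.
Checksum = ~0x8157 & 0xFFFF = 0x7EA8.

7EA8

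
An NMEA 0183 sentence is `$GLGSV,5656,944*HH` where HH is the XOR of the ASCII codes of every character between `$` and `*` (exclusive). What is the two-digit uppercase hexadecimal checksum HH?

70

XOR the ASCII codes of the payload characters:
  'G' = 0x47 → acc = 0x47
  'L' = 0x4C → acc = 0x0B
  'G' = 0x47 → acc = 0x4C
  'S' = 0x53 → acc = 0x1F
  'V' = 0x56 → acc = 0x49
  ',' = 0x2C → acc = 0x65
  '5' = 0x35 → acc = 0x50
  '6' = 0x36 → acc = 0x66
  '5' = 0x35 → acc = 0x53
  '6' = 0x36 → acc = 0x65
  ',' = 0x2C → acc = 0x49
  '9' = 0x39 → acc = 0x70
  '4' = 0x34 → acc = 0x44
  '4' = 0x34 → acc = 0x70
Checksum = 0x70.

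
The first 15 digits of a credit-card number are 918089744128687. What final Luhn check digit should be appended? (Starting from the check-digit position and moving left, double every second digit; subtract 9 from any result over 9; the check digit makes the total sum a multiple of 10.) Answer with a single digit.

Partial digits right→left: 7 8 6 8 2 1 4 4 7 9 8 0 8 1 9
Double every second digit counting from the check-digit position (so the 1st, 3rd, 5th, ... of the partial from the right).
  doubled (with −9 where >9): 5 3 4 8 5 7 7 9 → sum 48
  kept as-is: 8 8 1 4 9 0 1 → sum 31
Total = 48 + 31 = 79.
Check digit = (10 − (79 mod 10)) mod 10 = 1.

1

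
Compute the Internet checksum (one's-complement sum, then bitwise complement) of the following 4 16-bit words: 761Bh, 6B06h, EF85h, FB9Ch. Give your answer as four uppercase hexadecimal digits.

One's-complement addition (fold any carry out of bit 15 back into bit 0):
  0x761B + 0x6B06 = 0x0E121
  0xE121 + 0xEF85 = 0x1D0A6 → wrap carry → 0xD0A7
  0xD0A7 + 0xFB9C = 0x1CC43 → wrap carry → 0xCC44
One's-complement sum = 0xCC44.
Checksum = ~0xCC44 & 0xFFFF = 0x33BB.

33BB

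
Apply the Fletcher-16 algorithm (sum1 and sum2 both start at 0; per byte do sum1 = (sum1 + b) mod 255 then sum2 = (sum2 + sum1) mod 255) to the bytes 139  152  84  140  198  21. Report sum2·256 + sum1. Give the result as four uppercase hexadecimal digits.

Running sums (mod 255):
  after byte 0 (139): sum1=139, sum2=139
  after byte 1 (152): sum1=36, sum2=175
  after byte 2 (84): sum1=120, sum2=40
  after byte 3 (140): sum1=5, sum2=45
  after byte 4 (198): sum1=203, sum2=248
  after byte 5 (21): sum1=224, sum2=217
Checksum = sum2·256 + sum1 = 217·256 + 224 = 55776 = 0xD9E0.

D9E0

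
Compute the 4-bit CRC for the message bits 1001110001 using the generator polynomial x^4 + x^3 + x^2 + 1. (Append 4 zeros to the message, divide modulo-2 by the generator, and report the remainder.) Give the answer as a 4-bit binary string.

Append 4 zeros: 10011100010000. Divide by 11101 (XOR where the leading bit is 1):
  pos 0: 10011 XOR 11101 = 01110
  pos 1: 11101 XOR 11101 = 00000
  pos 9: 10000 XOR 11101 = 01101
Remainder (last 4 bits) = 1101. This is the CRC / FCS.

1101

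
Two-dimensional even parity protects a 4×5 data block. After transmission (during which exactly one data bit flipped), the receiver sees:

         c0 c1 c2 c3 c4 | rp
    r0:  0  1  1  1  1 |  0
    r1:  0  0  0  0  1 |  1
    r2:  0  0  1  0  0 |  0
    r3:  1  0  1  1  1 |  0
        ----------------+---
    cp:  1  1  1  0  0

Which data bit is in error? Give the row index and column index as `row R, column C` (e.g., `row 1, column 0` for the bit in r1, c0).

row 2, column 4

Recompute each row's even parity and compare to rp:
  r0: data parity 0, sent rp 0 → ok
  r1: data parity 1, sent rp 1 → ok
  r2: data parity 1, sent rp 0 → mismatch
  r3: data parity 0, sent rp 0 → ok
Recompute each column's even parity and compare to cp:
  c0: data parity 1, sent cp 1 → ok
  c1: data parity 1, sent cp 1 → ok
  c2: data parity 1, sent cp 1 → ok
  c3: data parity 0, sent cp 0 → ok
  c4: data parity 1, sent cp 0 → mismatch
Exactly one row (r2) and one column (c4) fail → the flipped bit is at their intersection.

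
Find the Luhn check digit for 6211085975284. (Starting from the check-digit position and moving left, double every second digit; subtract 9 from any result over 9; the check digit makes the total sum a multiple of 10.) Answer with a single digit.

4

Partial digits right→left: 4 8 2 5 7 9 5 8 0 1 1 2 6
Double every second digit counting from the check-digit position (so the 1st, 3rd, 5th, ... of the partial from the right).
  doubled (with −9 where >9): 8 4 5 1 0 2 3 → sum 23
  kept as-is: 8 5 9 8 1 2 → sum 33
Total = 23 + 33 = 56.
Check digit = (10 − (56 mod 10)) mod 10 = 4.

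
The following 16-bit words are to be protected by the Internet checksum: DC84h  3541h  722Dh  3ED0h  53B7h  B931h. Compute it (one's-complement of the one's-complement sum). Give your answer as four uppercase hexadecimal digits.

One's-complement addition (fold any carry out of bit 15 back into bit 0):
  0xDC84 + 0x3541 = 0x111C5 → wrap carry → 0x11C6
  0x11C6 + 0x722D = 0x083F3
  0x83F3 + 0x3ED0 = 0x0C2C3
  0xC2C3 + 0x53B7 = 0x1167A → wrap carry → 0x167B
  0x167B + 0xB931 = 0x0CFAC
One's-complement sum = 0xCFAC.
Checksum = ~0xCFAC & 0xFFFF = 0x3053.

3053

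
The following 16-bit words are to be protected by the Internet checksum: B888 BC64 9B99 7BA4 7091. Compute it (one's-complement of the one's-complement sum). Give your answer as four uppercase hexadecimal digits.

0343

One's-complement addition (fold any carry out of bit 15 back into bit 0):
  0xB888 + 0xBC64 = 0x174EC → wrap carry → 0x74ED
  0x74ED + 0x9B99 = 0x11086 → wrap carry → 0x1087
  0x1087 + 0x7BA4 = 0x08C2B
  0x8C2B + 0x7091 = 0x0FCBC
One's-complement sum = 0xFCBC.
Checksum = ~0xFCBC & 0xFFFF = 0x0343.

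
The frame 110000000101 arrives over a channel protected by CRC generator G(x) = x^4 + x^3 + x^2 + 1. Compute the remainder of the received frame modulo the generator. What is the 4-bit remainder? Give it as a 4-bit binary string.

Modulo-2 division of 110000000101 by 11101:
  pos 0: 11000 XOR 11101 = 00101
  pos 2: 10100 XOR 11101 = 01001
  pos 3: 10010 XOR 11101 = 01111
  pos 4: 11110 XOR 11101 = 00011
  pos 7: 11101 XOR 11101 = 00000
Remainder = 0000 (zero — the frame passes the CRC check).

0000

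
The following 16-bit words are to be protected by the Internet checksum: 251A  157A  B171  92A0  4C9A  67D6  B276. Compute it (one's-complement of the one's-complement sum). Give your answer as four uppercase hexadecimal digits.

1A72

One's-complement addition (fold any carry out of bit 15 back into bit 0):
  0x251A + 0x157A = 0x03A94
  0x3A94 + 0xB171 = 0x0EC05
  0xEC05 + 0x92A0 = 0x17EA5 → wrap carry → 0x7EA6
  0x7EA6 + 0x4C9A = 0x0CB40
  0xCB40 + 0x67D6 = 0x13316 → wrap carry → 0x3317
  0x3317 + 0xB276 = 0x0E58D
One's-complement sum = 0xE58D.
Checksum = ~0xE58D & 0xFFFF = 0x1A72.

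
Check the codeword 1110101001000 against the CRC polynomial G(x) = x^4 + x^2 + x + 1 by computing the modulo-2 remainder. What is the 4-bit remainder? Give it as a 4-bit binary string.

Modulo-2 division of 1110101001000 by 10111:
  pos 0: 11101 XOR 10111 = 01010
  pos 1: 10100 XOR 10111 = 00011
  pos 4: 11100 XOR 10111 = 01011
  pos 5: 10111 XOR 10111 = 00000
Remainder = 0000 (zero — the frame passes the CRC check).

0000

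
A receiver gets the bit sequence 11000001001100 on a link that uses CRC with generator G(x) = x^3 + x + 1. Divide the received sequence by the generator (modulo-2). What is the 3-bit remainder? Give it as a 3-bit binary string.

000

Modulo-2 division of 11000001001100 by 1011:
  pos 0: 1100 XOR 1011 = 0111
  pos 1: 1110 XOR 1011 = 0101
  pos 2: 1010 XOR 1011 = 0001
  pos 5: 1010 XOR 1011 = 0001
  pos 8: 1011 XOR 1011 = 0000
Remainder = 000 (zero — the frame passes the CRC check).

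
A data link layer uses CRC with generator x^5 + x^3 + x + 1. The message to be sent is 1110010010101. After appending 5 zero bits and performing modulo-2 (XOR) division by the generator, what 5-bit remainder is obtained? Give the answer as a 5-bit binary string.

01101

Append 5 zeros: 111001001010100000. Divide by 101011 (XOR where the leading bit is 1):
  pos 0: 111001 XOR 101011 = 010010
  pos 1: 100100 XOR 101011 = 001111
  pos 3: 111101 XOR 101011 = 010110
  pos 4: 101100 XOR 101011 = 000111
  pos 7: 111101 XOR 101011 = 010110
  pos 8: 101100 XOR 101011 = 000111
  pos 11: 111000 XOR 101011 = 010011
  pos 12: 100110 XOR 101011 = 001101
Remainder (last 5 bits) = 01101. This is the CRC / FCS.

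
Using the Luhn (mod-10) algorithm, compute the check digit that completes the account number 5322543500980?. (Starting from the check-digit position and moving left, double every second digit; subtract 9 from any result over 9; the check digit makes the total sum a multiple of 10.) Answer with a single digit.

Partial digits right→left: 0 8 9 0 0 5 3 4 5 2 2 3 5
Double every second digit counting from the check-digit position (so the 1st, 3rd, 5th, ... of the partial from the right).
  doubled (with −9 where >9): 0 9 0 6 1 4 1 → sum 21
  kept as-is: 8 0 5 4 2 3 → sum 22
Total = 21 + 22 = 43.
Check digit = (10 − (43 mod 10)) mod 10 = 7.

7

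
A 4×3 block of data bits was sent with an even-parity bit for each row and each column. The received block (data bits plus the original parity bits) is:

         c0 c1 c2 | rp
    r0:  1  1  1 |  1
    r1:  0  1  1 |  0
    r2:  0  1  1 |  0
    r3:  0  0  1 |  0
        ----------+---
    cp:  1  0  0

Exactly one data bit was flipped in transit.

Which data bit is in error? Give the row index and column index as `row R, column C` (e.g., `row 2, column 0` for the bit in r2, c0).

row 3, column 1

Recompute each row's even parity and compare to rp:
  r0: data parity 1, sent rp 1 → ok
  r1: data parity 0, sent rp 0 → ok
  r2: data parity 0, sent rp 0 → ok
  r3: data parity 1, sent rp 0 → mismatch
Recompute each column's even parity and compare to cp:
  c0: data parity 1, sent cp 1 → ok
  c1: data parity 1, sent cp 0 → mismatch
  c2: data parity 0, sent cp 0 → ok
Exactly one row (r3) and one column (c1) fail → the flipped bit is at their intersection.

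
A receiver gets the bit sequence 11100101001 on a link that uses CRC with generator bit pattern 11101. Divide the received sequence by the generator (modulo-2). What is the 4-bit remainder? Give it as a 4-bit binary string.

0000

Modulo-2 division of 11100101001 by 11101:
  pos 0: 11100 XOR 11101 = 00001
  pos 4: 11010 XOR 11101 = 00111
  pos 6: 11101 XOR 11101 = 00000
Remainder = 0000 (zero — the frame passes the CRC check).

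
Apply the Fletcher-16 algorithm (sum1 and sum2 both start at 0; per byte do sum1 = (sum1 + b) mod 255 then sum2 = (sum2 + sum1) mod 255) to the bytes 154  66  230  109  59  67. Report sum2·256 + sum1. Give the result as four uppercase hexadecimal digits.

Running sums (mod 255):
  after byte 0 (154): sum1=154, sum2=154
  after byte 1 (66): sum1=220, sum2=119
  after byte 2 (230): sum1=195, sum2=59
  after byte 3 (109): sum1=49, sum2=108
  after byte 4 (59): sum1=108, sum2=216
  after byte 5 (67): sum1=175, sum2=136
Checksum = sum2·256 + sum1 = 136·256 + 175 = 34991 = 0x88AF.

88AF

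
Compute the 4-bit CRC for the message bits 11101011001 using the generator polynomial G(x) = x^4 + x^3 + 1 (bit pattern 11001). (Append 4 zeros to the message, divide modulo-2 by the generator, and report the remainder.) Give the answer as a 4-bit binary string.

Append 4 zeros: 111010110010000. Divide by 11001 (XOR where the leading bit is 1):
  pos 0: 11101 XOR 11001 = 00100
  pos 2: 10001 XOR 11001 = 01000
  pos 3: 10001 XOR 11001 = 01000
  pos 4: 10000 XOR 11001 = 01001
  pos 5: 10010 XOR 11001 = 01011
  pos 6: 10111 XOR 11001 = 01110
  pos 7: 11100 XOR 11001 = 00101
  pos 9: 10100 XOR 11001 = 01101
  pos 10: 11010 XOR 11001 = 00011
Remainder (last 4 bits) = 0011. This is the CRC / FCS.

0011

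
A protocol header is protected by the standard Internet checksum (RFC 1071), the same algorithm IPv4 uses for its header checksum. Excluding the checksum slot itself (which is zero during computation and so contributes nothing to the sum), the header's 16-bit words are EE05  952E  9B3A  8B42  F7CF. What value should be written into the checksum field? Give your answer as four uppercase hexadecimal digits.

5E7E

One's-complement addition (fold any carry out of bit 15 back into bit 0):
  0xEE05 + 0x952E = 0x18333 → wrap carry → 0x8334
  0x8334 + 0x9B3A = 0x11E6E → wrap carry → 0x1E6F
  0x1E6F + 0x8B42 = 0x0A9B1
  0xA9B1 + 0xF7CF = 0x1A180 → wrap carry → 0xA181
One's-complement sum = 0xA181.
Checksum = ~0xA181 & 0xFFFF = 0x5E7E.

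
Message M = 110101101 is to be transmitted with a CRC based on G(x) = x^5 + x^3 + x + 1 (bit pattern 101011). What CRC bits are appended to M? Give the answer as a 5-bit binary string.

10100

Append 5 zeros: 11010110100000. Divide by 101011 (XOR where the leading bit is 1):
  pos 0: 110101 XOR 101011 = 011110
  pos 1: 111101 XOR 101011 = 010110
  pos 2: 101100 XOR 101011 = 000111
  pos 5: 111100 XOR 101011 = 010111
  pos 6: 101110 XOR 101011 = 000101
Remainder (last 5 bits) = 10100. This is the CRC / FCS.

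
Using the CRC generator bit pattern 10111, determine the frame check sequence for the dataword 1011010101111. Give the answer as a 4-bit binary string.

1110

Append 4 zeros: 10110101011110000. Divide by 10111 (XOR where the leading bit is 1):
  pos 0: 10110 XOR 10111 = 00001
  pos 4: 11010 XOR 10111 = 01101
  pos 5: 11011 XOR 10111 = 01100
  pos 6: 11001 XOR 10111 = 01110
  pos 7: 11101 XOR 10111 = 01010
  pos 8: 10101 XOR 10111 = 00010
  pos 11: 10000 XOR 10111 = 00111
Remainder (last 4 bits) = 1110. This is the CRC / FCS.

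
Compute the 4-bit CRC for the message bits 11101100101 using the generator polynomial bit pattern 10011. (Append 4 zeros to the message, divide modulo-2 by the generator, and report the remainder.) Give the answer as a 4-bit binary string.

Append 4 zeros: 111011001010000. Divide by 10011 (XOR where the leading bit is 1):
  pos 0: 11101 XOR 10011 = 01110
  pos 1: 11101 XOR 10011 = 01110
  pos 2: 11100 XOR 10011 = 01111
  pos 3: 11110 XOR 10011 = 01101
  pos 4: 11011 XOR 10011 = 01000
  pos 5: 10000 XOR 10011 = 00011
  pos 8: 11100 XOR 10011 = 01111
  pos 9: 11110 XOR 10011 = 01101
  pos 10: 11010 XOR 10011 = 01001
Remainder (last 4 bits) = 1001. This is the CRC / FCS.

1001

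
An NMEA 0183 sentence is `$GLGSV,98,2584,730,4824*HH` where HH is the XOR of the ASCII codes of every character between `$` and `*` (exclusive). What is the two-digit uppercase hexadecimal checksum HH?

XOR the ASCII codes of the payload characters:
  'G' = 0x47 → acc = 0x47
  'L' = 0x4C → acc = 0x0B
  'G' = 0x47 → acc = 0x4C
  'S' = 0x53 → acc = 0x1F
  'V' = 0x56 → acc = 0x49
  ',' = 0x2C → acc = 0x65
  '9' = 0x39 → acc = 0x5C
  '8' = 0x38 → acc = 0x64
  ',' = 0x2C → acc = 0x48
  '2' = 0x32 → acc = 0x7A
  '5' = 0x35 → acc = 0x4F
  '8' = 0x38 → acc = 0x77
  '4' = 0x34 → acc = 0x43
  ',' = 0x2C → acc = 0x6F
  '7' = 0x37 → acc = 0x58
  '3' = 0x33 → acc = 0x6B
  '0' = 0x30 → acc = 0x5B
  ',' = 0x2C → acc = 0x77
  '4' = 0x34 → acc = 0x43
  '8' = 0x38 → acc = 0x7B
  '2' = 0x32 → acc = 0x49
  '4' = 0x34 → acc = 0x7D
Checksum = 0x7D.

7D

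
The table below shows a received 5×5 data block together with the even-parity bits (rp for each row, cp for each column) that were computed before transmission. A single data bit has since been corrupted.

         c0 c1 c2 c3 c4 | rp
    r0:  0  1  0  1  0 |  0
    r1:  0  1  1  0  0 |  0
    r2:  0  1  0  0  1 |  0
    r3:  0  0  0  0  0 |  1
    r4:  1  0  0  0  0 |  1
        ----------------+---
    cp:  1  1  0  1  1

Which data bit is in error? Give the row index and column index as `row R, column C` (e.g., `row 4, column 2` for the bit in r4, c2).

row 3, column 2

Recompute each row's even parity and compare to rp:
  r0: data parity 0, sent rp 0 → ok
  r1: data parity 0, sent rp 0 → ok
  r2: data parity 0, sent rp 0 → ok
  r3: data parity 0, sent rp 1 → mismatch
  r4: data parity 1, sent rp 1 → ok
Recompute each column's even parity and compare to cp:
  c0: data parity 1, sent cp 1 → ok
  c1: data parity 1, sent cp 1 → ok
  c2: data parity 1, sent cp 0 → mismatch
  c3: data parity 1, sent cp 1 → ok
  c4: data parity 1, sent cp 1 → ok
Exactly one row (r3) and one column (c2) fail → the flipped bit is at their intersection.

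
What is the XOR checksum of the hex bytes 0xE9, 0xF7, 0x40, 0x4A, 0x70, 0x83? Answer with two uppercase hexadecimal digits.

XOR the bytes together:
  start with 0xE9
  0xE9 ⊕ 0xF7 = 0x1E
  0x1E ⊕ 0x40 = 0x5E
  0x5E ⊕ 0x4A = 0x14
  0x14 ⊕ 0x70 = 0x64
  0x64 ⊕ 0x83 = 0xE7

E7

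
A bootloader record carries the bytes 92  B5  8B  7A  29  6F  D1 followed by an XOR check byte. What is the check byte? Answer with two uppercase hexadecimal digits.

41

XOR the bytes together:
  start with 0x92
  0x92 ⊕ 0xB5 = 0x27
  0x27 ⊕ 0x8B = 0xAC
  0xAC ⊕ 0x7A = 0xD6
  0xD6 ⊕ 0x29 = 0xFF
  0xFF ⊕ 0x6F = 0x90
  0x90 ⊕ 0xD1 = 0x41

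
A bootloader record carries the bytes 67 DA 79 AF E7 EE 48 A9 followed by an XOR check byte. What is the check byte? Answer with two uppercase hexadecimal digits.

XOR the bytes together:
  start with 0x67
  0x67 ⊕ 0xDA = 0xBD
  0xBD ⊕ 0x79 = 0xC4
  0xC4 ⊕ 0xAF = 0x6B
  0x6B ⊕ 0xE7 = 0x8C
  0x8C ⊕ 0xEE = 0x62
  0x62 ⊕ 0x48 = 0x2A
  0x2A ⊕ 0xA9 = 0x83

83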